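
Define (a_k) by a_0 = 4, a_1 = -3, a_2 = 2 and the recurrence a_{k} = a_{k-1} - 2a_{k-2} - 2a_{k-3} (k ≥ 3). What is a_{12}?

-182

The ordinary generating function has denominator 1 - t + 2t^2 + 2t^3.
Iterating the recurrence: a_0,…,a_{12} = 4, -3, 2, 0, 2, -2, -6, -6, 10, 34, 26, -62, -182.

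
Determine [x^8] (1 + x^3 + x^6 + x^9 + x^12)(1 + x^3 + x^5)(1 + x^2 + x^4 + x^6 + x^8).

(1 + x^3 + x^6 + x^9 + x^12) has coefficients 1,0,0,1,0,0,1,0,0 for degrees 0…8.
(1 + x^3 + x^5) has coefficients 1,0,0,1,0,1,0,0,0 for degrees 0…8.
Finally multiplying by (1 + x^2 + x^4 + x^6 + x^8), the product of all factors after the first has coefficients 1,0,1,1,1,2,1,2,1 for degrees 0…8.
[x^8] = 1·1 + 1·2 + 1·1 = 4.

4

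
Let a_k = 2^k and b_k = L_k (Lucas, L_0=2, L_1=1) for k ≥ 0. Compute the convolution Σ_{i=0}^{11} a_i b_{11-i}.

The convolution is the t^11 coefficient of A(t)B(t).
Σ = 1·199 + 2·123 + 4·76 + 8·47 + 16·29 + 32·18 + 64·11 + 128·7 + 256·4 + 512·3 + 1024·1 + 2048·2 = 11445.

11445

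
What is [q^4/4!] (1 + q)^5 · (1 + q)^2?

840

The EGF product rule gives c_4 = Σ_{k_1+k_2=4} C(4; k_1,k_2) · ∏ g_i(k_i), where (1+q)^5 gives the falling factorial (5)_k; (1+q)^2 gives the falling factorial (2)_k.
g_1(k) for k = 0…4: 1, 5, 20, 60, 120.
g_2(k) for k = 0…4: 1, 2, 2, 0, 0.
c_4 = Σ_k C(4,k)·g_1(k)·g_2(4−k) = 6·20·2 + 4·60·2 + 1·120·1 = 240 + 480 + 120 = 840.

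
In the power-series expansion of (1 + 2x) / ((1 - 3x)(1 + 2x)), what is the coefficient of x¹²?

The denominator gives the recurrence a_n = a_(n−1) + 6a_(n−2) for n ≥ 2; the numerator fixes a_0 = 1, a_1 = 3.
Iterating: 1, 3, 9, 27, 81, 243, 729, 2187, 6561, 19683, 59049, 177147, 531441, so a_12 = 531441.

531441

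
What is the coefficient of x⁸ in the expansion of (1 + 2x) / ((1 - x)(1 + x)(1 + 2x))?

Partial fractions give a closed form: a_n = (1/2)·1^n + (1/2)·(-1)^n.
At n = 8: a_8 = 1.

1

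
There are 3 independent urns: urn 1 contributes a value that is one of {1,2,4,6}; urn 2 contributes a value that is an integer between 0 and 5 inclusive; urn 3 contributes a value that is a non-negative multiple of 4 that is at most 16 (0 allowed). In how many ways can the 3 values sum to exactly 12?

The generating function for the choices is (z + z² + z⁴ + z⁶)·(1 + z + z² + z³ + z⁴ + z⁵)·(1 + z⁴ + z⁸ + z¹² + z¹⁶); the count is [z¹²].
(z + z² + z⁴ + z⁶) has coefficients 0,1,1,0,1,0,1 for degrees 0…6.
(1 + z + z² + z³ + z⁴ + z⁵) has coefficients 1,1,1,1,1,1,0,0,0,0,0,0,0 for degrees 0…12.
Finally multiplying by (1 + z⁴ + z⁸ + z¹² + z¹⁶), the product of all factors after the first has coefficients 1,1,1,1,2,2,1,1,2,2,1,1,2 for degrees 0…12.
[z¹²] = 1·1 + 1·1 + 1·2 + 1·1 = 5.

5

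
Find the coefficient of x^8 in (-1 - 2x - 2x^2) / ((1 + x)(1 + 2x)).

-255

The denominator gives the recurrence a_n = −3a_(n−1) − 2a_(n−2) for n ≥ 3; the numerator fixes a_0 = -1, a_1 = 1, a_2 = -3.
Iterating: -1, 1, -3, 7, -15, 31, -63, 127, -255, so a_8 = -255.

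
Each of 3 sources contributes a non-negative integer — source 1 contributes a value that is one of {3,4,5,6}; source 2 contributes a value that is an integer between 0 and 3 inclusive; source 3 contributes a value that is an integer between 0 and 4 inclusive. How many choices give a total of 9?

13

The generating function for the choices is (y³ + y⁴ + y⁵ + y⁶)·(1 + y + y² + y³)·(1 + y + y² + y³ + y⁴); the count is [y⁹].
(y³ + y⁴ + y⁵ + y⁶) has coefficients 0,0,0,1,1,1,1 for degrees 0…6.
(1 + y + y² + y³) has coefficients 1,1,1,1,0,0,0,0,0,0 for degrees 0…9.
Finally multiplying by (1 + y + y² + y³ + y⁴), the product of all factors after the first has coefficients 1,2,3,4,4,3,2,1,0,0 for degrees 0…9.
[y⁹] = 1·2 + 1·3 + 1·4 + 1·4 = 13.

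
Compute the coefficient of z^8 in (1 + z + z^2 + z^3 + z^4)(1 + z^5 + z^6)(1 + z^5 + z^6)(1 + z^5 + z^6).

6

(1 + z + z^2 + z^3 + z^4) has coefficients 1,1,1,1,1 for degrees 0…4.
(1 + z^5 + z^6) has coefficients 1,0,0,0,0,1,1,0,0 for degrees 0…8.
Multiplying by (1 + z^5 + z^6) gives running coefficients 1,0,0,0,0,2,2,0,0 for degrees 0…8.
Finally multiplying by (1 + z^5 + z^6), the product of all factors after the first has coefficients 1,0,0,0,0,3,3,0,0 for degrees 0…8.
[z^8] = 1·0 + 1·0 + 1·3 + 1·3 + 1·0 = 6.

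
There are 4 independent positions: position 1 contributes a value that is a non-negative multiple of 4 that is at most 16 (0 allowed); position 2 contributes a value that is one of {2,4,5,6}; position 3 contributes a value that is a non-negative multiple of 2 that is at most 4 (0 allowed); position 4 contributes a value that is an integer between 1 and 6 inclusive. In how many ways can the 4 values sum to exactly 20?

18

The generating function for the choices is (1 + q^4 + q^8 + q^12 + q^16)·(q^2 + q^4 + q^5 + q^6)·(1 + q^2 + q^4)·(q + q^2 + q^3 + q^4 + q^5 + q^6); the count is [q^20].
(1 + q^4 + q^8 + q^12 + q^16) has coefficients 1,0,0,0,1,0,0,0,1,0,0,0,1,0,0,0,1 for degrees 0…16.
(q^2 + q^4 + q^5 + q^6) has coefficients 0,0,1,0,1,1,1,0,0,0,0,0,0,0,0,0,0,0,0,0,0 for degrees 0…20.
Multiplying by (1 + q^2 + q^4) gives running coefficients 0,0,1,0,2,1,3,1,2,1,1,0,0,0,0,0,0,0,0,0,0 for degrees 0…20.
Finally multiplying by (q + q^2 + q^3 + q^4 + q^5 + q^6), the product of all factors after the first has coefficients 0,0,0,1,1,3,4,7,8,9,10,9,8,5,4,2,1,0,0,0,0 for degrees 0…20.
[q^20] = 1·0 + 1·1 + 1·8 + 1·8 + 1·1 = 18.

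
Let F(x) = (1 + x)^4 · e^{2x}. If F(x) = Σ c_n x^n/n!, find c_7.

30144

The EGF product rule gives c_7 = Σ_{k_1+k_2=7} C(7; k_1,k_2) · ∏ g_i(k_i), where (1+x)^4 gives the falling factorial (4)_k; e^{2x} gives (2)^k.
g_1(k) for k = 0…7: 1, 4, 12, 24, 24, 0, 0, 0.
g_2(k) for k = 0…7: 1, 2, 4, 8, 16, 32, 64, 128.
c_7 = Σ_k C(7,k)·g_1(k)·g_2(7−k) = 1·1·128 + 7·4·64 + 21·12·32 + 35·24·16 + 35·24·8 = 128 + 1792 + 8064 + 13440 + 6720 = 30144.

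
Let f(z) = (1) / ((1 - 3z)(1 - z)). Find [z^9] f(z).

Partial fractions give a closed form: a_n = (3/2)·3^n + (-1/2)·1^n.
At n = 9: a_9 = 29524.

29524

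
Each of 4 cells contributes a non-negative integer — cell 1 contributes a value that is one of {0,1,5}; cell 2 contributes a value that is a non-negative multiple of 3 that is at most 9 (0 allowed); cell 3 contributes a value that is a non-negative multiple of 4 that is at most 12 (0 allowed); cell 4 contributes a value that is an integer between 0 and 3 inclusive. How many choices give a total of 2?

The generating function for the choices is (1 + y + y⁵)·(1 + y³ + y⁶ + y⁹)·(1 + y⁴ + y⁸ + y¹²)·(1 + y + y² + y³); the count is [y²].
(1 + y + y⁵) has coefficients 1,1,0 for degrees 0…2.
(1 + y³ + y⁶ + y⁹) has coefficients 1,0,0 for degrees 0…2.
Multiplying by (1 + y⁴ + y⁸ + y¹²) gives running coefficients 1,0,0 for degrees 0…2.
Finally multiplying by (1 + y + y² + y³), the product of all factors after the first has coefficients 1,1,1 for degrees 0…2.
[y²] = 1·1 + 1·1 = 2.

2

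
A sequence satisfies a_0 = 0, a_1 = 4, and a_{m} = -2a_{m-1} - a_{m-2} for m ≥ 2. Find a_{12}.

-48

The ordinary generating function has denominator 1 + 2x + x^2.
Iterating the recurrence: a_0,…,a_{12} = 0, 4, -8, 12, -16, 20, -24, 28, -32, 36, -40, 44, -48.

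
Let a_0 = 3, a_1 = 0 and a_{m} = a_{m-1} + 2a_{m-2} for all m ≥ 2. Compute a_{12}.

The ordinary generating function has denominator 1 - x - 2x^2.
Iterating the recurrence: a_0,…,a_{12} = 3, 0, 6, 6, 18, 30, 66, 126, 258, 510, 1026, 2046, 4098.

4098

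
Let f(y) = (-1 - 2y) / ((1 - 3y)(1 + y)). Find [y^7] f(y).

-2734

The denominator gives the recurrence a_n = 2a_(n−1) + 3a_(n−2) for n ≥ 2; the numerator fixes a_0 = -1, a_1 = -4.
Iterating: -1, -4, -11, -34, -101, -304, -911, -2734, so a_7 = -2734.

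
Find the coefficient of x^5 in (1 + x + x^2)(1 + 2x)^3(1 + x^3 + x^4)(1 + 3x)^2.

445

(1 + x + x^2) has coefficients 1,1,1 for degrees 0…2.
(1 + 2x)^3 has coefficients 1,6,12,8,0,0 for degrees 0…5.
Multiplying by (1 + x^3 + x^4) gives running coefficients 1,6,12,9,7,18 for degrees 0…5.
Finally multiplying by (1 + 3x)^2, the product of all factors after the first has coefficients 1,12,57,135,169,141 for degrees 0…5.
[x^5] = 1·141 + 1·169 + 1·135 = 445.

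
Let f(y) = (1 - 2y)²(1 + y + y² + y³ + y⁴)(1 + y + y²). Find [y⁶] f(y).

5

(1 - 2y)² has coefficients 1,-4,4 for degrees 0…2.
(1 + y + y² + y³ + y⁴) has coefficients 1,1,1,1,1,0,0 for degrees 0…6.
Finally multiplying by (1 + y + y²), the product of all factors after the first has coefficients 1,2,3,3,3,2,1 for degrees 0…6.
[y⁶] = 1·1 − 4·2 + 4·3 = 5.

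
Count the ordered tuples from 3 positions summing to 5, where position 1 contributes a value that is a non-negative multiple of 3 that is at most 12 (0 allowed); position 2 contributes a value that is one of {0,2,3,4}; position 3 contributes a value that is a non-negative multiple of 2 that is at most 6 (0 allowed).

3

The generating function for the choices is (1 + x^3 + x^6 + x^9 + x^12)·(1 + x^2 + x^3 + x^4)·(1 + x^2 + x^4 + x^6); the count is [x^5].
(1 + x^3 + x^6 + x^9 + x^12) has coefficients 1,0,0,1,0,0 for degrees 0…5.
(1 + x^2 + x^3 + x^4) has coefficients 1,0,1,1,1,0 for degrees 0…5.
Finally multiplying by (1 + x^2 + x^4 + x^6), the product of all factors after the first has coefficients 1,0,2,1,3,1 for degrees 0…5.
[x^5] = 1·1 + 1·2 = 3.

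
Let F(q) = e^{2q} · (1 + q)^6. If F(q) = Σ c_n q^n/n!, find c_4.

2248

The EGF product rule gives c_4 = Σ_{k_1+k_2=4} C(4; k_1,k_2) · ∏ g_i(k_i), where e^{2q} gives (2)^k; (1+q)^6 gives the falling factorial (6)_k.
g_1(k) for k = 0…4: 1, 2, 4, 8, 16.
g_2(k) for k = 0…4: 1, 6, 30, 120, 360.
c_4 = Σ_k C(4,k)·g_1(k)·g_2(4−k) = 1·1·360 + 4·2·120 + 6·4·30 + 4·8·6 + 1·16·1 = 360 + 960 + 720 + 192 + 16 = 2248.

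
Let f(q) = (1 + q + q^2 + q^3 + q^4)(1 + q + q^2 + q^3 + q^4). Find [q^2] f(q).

(1 + q + q^2 + q^3 + q^4) has coefficients 1,1,1 for degrees 0…2.
(1 + q + q^2 + q^3 + q^4) has coefficients 1,1,1 for degrees 0…2.
[q^2] = 1·1 + 1·1 + 1·1 = 3.

3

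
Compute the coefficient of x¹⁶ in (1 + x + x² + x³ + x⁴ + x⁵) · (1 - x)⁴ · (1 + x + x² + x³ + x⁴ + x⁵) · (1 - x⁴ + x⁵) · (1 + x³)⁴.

(1 + x + x² + x³ + x⁴ + x⁵) has coefficients 1,1,1,1,1,1 for degrees 0…5.
(1 - x)⁴ has coefficients 1,-4,6,-4,1,0,0,0,0,0,0,0,0,0,0,0,0 for degrees 0…16.
Multiplying by (1 + x + x² + x³ + x⁴ + x⁵) gives running coefficients 1,-3,3,-1,0,0,-1,3,-3,1,0,0,0,0,0,0,0 for degrees 0…16.
Multiplying by (1 - x⁴ + x⁵) gives running coefficients 1,-3,3,-1,-1,4,-7,7,-4,1,1,-4,6,-4,1,0,0 for degrees 0…16.
Finally multiplying by (1 + x³)⁴, the product of all factors after the first has coefficients 1,-3,3,3,-13,16,-5,-15,30,-29,11,16,-35,35,-20,1,17 for degrees 0…16.
[x¹⁶] = 1·17 + 1·1 + 1·(-20) + 1·35 + 1·(-35) + 1·16 = 14.

14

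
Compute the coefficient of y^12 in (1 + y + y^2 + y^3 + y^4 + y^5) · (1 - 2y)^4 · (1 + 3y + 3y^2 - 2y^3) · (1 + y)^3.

(1 + y + y^2 + y^3 + y^4 + y^5) has coefficients 1,1,1,1,1,1 for degrees 0…5.
(1 - 2y)^4 has coefficients 1,-8,24,-32,16,0,0,0,0,0,0,0,0 for degrees 0…12.
Multiplying by (1 + 3y + 3y^2 - 2y^3) gives running coefficients 1,-5,3,14,8,-96,112,-32,0,0,0,0,0 for degrees 0…12.
Finally multiplying by (1 + y)^3, the product of all factors after the first has coefficients 1,-2,-9,9,54,-27,-138,24,144,16,-32,0,0 for degrees 0…12.
[y^12] = 1·0 + 1·0 + 1·(-32) + 1·16 + 1·144 + 1·24 = 152.

152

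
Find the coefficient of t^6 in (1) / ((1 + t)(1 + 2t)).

127

The denominator gives the recurrence a_n = −3a_(n−1) − 2a_(n−2) for n ≥ 2; the numerator fixes a_0 = 1, a_1 = -3.
Iterating: 1, -3, 7, -15, 31, -63, 127, so a_6 = 127.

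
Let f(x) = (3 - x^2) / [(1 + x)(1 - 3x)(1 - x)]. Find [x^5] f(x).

Partial fractions give a closed form: a_n = (1/4)·(-1)^n + (13/4)·3^n + (-1/2)·1^n.
At n = 5: a_5 = 789.

789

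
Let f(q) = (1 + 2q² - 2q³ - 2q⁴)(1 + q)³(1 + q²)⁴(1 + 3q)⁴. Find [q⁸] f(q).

5917

(1 + 2q² - 2q³ - 2q⁴) has coefficients 1,0,2,-2,-2 for degrees 0…4.
(1 + q)³ has coefficients 1,3,3,1,0,0,0,0,0 for degrees 0…8.
Multiplying by (1 + q²)⁴ gives running coefficients 1,3,7,13,18,22,22,18,13 for degrees 0…8.
Finally multiplying by (1 + 3q)⁴, the product of all factors after the first has coefficients 1,15,97,367,957,1939,3229,4467,5251 for degrees 0…8.
[q⁸] = 1·5251 + 2·3229 − 2·1939 − 2·957 = 5917.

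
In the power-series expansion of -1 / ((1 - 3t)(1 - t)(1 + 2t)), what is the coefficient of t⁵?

The denominator gives the recurrence a_n = 2a_(n−1) + 5a_(n−2) − 6a_(n−3) for n ≥ 3; the numerator fixes a_0 = -1, a_1 = -2, a_2 = -9.
Iterating: -1, -2, -9, -22, -77, -210, so a_5 = -210.

-210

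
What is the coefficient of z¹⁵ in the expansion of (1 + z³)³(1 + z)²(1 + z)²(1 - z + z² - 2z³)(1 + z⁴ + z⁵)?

(1 + z³)³ has coefficients 1,0,0,3,0,0,3,0,0,1 for degrees 0…9.
(1 + z)² has coefficients 1,2,1,0,0,0,0,0,0,0,0,0,0,0,0,0 for degrees 0…15.
Multiplying by (1 + z)² gives running coefficients 1,4,6,4,1,0,0,0,0,0,0,0,0,0,0,0 for degrees 0…15.
Multiplying by (1 - z + z² - 2z³) gives running coefficients 1,3,3,0,-5,-9,-7,-2,0,0,0,0,0,0,0,0 for degrees 0…15.
Finally multiplying by (1 + z⁴ + z⁵), the product of all factors after the first has coefficients 1,3,3,0,-4,-5,-1,1,-5,-14,-16,-9,-2,0,0,0 for degrees 0…15.
[z¹⁵] = 1·0 + 3·(-2) + 3·(-14) + 1·(-1) = -49.

-49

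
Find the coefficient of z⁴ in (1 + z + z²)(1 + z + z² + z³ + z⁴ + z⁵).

(1 + z + z²) has coefficients 1,1,1 for degrees 0…2.
(1 + z + z² + z³ + z⁴ + z⁵) has coefficients 1,1,1,1,1 for degrees 0…4.
[z⁴] = 1·1 + 1·1 + 1·1 = 3.

3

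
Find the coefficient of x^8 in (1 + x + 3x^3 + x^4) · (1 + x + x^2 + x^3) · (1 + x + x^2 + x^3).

9

(1 + x + 3x^3 + x^4) has coefficients 1,1,0,3,1 for degrees 0…4.
(1 + x + x^2 + x^3) has coefficients 1,1,1,1,0,0,0,0,0 for degrees 0…8.
Finally multiplying by (1 + x + x^2 + x^3), the product of all factors after the first has coefficients 1,2,3,4,3,2,1,0,0 for degrees 0…8.
[x^8] = 1·0 + 1·0 + 3·2 + 1·3 = 9.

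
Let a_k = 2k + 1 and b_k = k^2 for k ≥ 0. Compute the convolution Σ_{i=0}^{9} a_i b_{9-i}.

1365

This is [x^9] in the product of the two ordinary generating functions.
Σ = 1·81 + 3·64 + 5·49 + 7·36 + 9·25 + 11·16 + 13·9 + 15·4 + 17·1 + 19·0 = 1365.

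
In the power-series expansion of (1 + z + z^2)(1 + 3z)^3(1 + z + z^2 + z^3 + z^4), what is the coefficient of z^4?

(1 + z + z^2) has coefficients 1,1,1 for degrees 0…2.
(1 + 3z)^3 has coefficients 1,9,27,27,0 for degrees 0…4.
Finally multiplying by (1 + z + z^2 + z^3 + z^4), the product of all factors after the first has coefficients 1,10,37,64,64 for degrees 0…4.
[z^4] = 1·64 + 1·64 + 1·37 = 165.

165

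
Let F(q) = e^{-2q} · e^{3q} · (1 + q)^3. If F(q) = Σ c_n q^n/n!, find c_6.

229

The EGF product rule gives c_6 = Σ_{k_1+k_2+k_3=6} C(6; k_1,k_2,k_3) · ∏ g_i(k_i), where e^{-2q} gives (-2)^k; e^{3q} gives (3)^k; (1+q)^3 gives the falling factorial (3)_k.
g_1(k) for k = 0…6: 1, -2, 4, -8, 16, -32, 64.
g_2(k) for k = 0…6: 1, 3, 9, 27, 81, 243, 729.
g_3(k) for k = 0…6: 1, 3, 6, 6, 0, 0, 0.
First combine the last two factors: h(k) = Σ_j C(k,j)·g_2(j)·g_3(k−j) for k = 0…6: 1, 6, 33, 168, 801, 3618, 15633.
c_6 = Σ_k C(6,k)·g_1(k)·h(6−k) = 1·1·15633 + 6·(-2)·3618 + 15·4·801 + 20·(-8)·168 + 15·16·33 + 6·(-32)·6 + 1·64·1 = 15633 − 43416 + 48060 − 26880 + 7920 − 1152 + 64 = 229.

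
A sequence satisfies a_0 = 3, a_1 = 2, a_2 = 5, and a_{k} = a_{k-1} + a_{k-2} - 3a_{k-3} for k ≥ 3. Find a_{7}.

The ordinary generating function has denominator 1 - q - q^2 + 3q^3.
Iterating the recurrence: a_0,…,a_{7} = 3, 2, 5, -2, -3, -20, -17, -28.

-28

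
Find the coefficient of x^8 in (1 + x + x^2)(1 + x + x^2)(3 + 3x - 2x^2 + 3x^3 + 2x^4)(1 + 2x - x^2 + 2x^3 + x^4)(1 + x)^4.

(1 + x + x^2) has coefficients 1,1,1 for degrees 0…2.
(1 + x + x^2) has coefficients 1,1,1,0,0,0,0,0,0 for degrees 0…8.
Multiplying by (3 + 3x - 2x^2 + 3x^3 + 2x^4) gives running coefficients 3,6,4,4,3,5,2,0,0 for degrees 0…8.
Multiplying by (1 + 2x - x^2 + 2x^3 + x^4) gives running coefficients 3,12,13,12,22,21,21,9,11 for degrees 0…8.
Finally multiplying by (1 + x)^4, the product of all factors after the first has coefficients 3,24,79,148,199,245,298,319,279 for degrees 0…8.
[x^8] = 1·279 + 1·319 + 1·298 = 896.

896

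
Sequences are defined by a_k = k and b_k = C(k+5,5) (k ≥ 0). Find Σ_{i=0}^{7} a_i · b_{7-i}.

1716

This is [x^7] in the product of the two ordinary generating functions.
Σ = 0·792 + 1·462 + 2·252 + 3·126 + 4·56 + 5·21 + 6·6 + 7·1 = 1716.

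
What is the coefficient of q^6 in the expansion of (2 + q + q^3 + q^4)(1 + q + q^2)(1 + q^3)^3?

(2 + q + q^3 + q^4) has coefficients 2,1,0,1,1 for degrees 0…4.
(1 + q + q^2) has coefficients 1,1,1,0,0,0,0 for degrees 0…6.
Finally multiplying by (1 + q^3)^3, the product of all factors after the first has coefficients 1,1,1,3,3,3,3 for degrees 0…6.
[q^6] = 2·3 + 1·3 + 1·3 + 1·1 = 13.

13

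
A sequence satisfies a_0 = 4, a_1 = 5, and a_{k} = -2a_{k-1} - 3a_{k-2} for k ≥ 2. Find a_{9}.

1037

The ordinary generating function has denominator 1 + 2y + 3y^2.
Iterating the recurrence: a_0,…,a_{9} = 4, 5, -22, 29, 8, -103, 182, -55, -436, 1037.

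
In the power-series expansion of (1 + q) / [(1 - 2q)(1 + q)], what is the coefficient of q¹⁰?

1024

Partial fractions give a closed form: a_n = (1)·2^n.
At n = 10: a_10 = 1024.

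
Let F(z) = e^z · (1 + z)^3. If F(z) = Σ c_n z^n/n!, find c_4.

The EGF product rule gives c_4 = Σ_{k_1+k_2=4} C(4; k_1,k_2) · ∏ g_i(k_i), where e^z gives (1)^k; (1+z)^3 gives the falling factorial (3)_k.
g_1(k) for k = 0…4: 1, 1, 1, 1, 1.
g_2(k) for k = 0…4: 1, 3, 6, 6, 0.
c_4 = Σ_k C(4,k)·g_1(k)·g_2(4−k) = 4·1·6 + 6·1·6 + 4·1·3 + 1·1·1 = 24 + 36 + 12 + 1 = 73.

73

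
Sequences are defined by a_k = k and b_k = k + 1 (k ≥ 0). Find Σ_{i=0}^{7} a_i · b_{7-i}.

84

The convolution is the x^7 coefficient of A(x)B(x).
Σ = 0·8 + 1·7 + 2·6 + 3·5 + 4·4 + 5·3 + 6·2 + 7·1 = 84.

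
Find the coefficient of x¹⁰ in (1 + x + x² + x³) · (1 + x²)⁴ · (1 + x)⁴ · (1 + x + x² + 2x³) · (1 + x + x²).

(1 + x + x² + x³) has coefficients 1,1,1,1 for degrees 0…3.
(1 + x²)⁴ has coefficients 1,0,4,0,6,0,4,0,1,0,0 for degrees 0…10.
Multiplying by (1 + x)⁴ gives running coefficients 1,4,10,20,31,40,44,40,31,20,10 for degrees 0…10.
Multiplying by (1 + x + x² + 2x³) gives running coefficients 1,5,15,36,69,111,155,186,195,179,141 for degrees 0…10.
Finally multiplying by (1 + x + x²), the product of all factors after the first has coefficients 1,6,21,56,120,216,335,452,536,560,515 for degrees 0…10.
[x¹⁰] = 1·515 + 1·560 + 1·536 + 1·452 = 2063.

2063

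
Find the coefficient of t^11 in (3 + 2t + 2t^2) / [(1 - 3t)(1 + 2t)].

411295

The denominator gives the recurrence a_n = a_(n−1) + 6a_(n−2) for n ≥ 3; the numerator fixes a_0 = 3, a_1 = 5, a_2 = 25.
Iterating: 3, 5, 25, 55, 205, 535, 1765, 4975, 15565, 45415, 138805, 411295, so a_11 = 411295.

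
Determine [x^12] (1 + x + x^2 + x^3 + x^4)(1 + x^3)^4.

5

(1 + x + x^2 + x^3 + x^4) has coefficients 1,1,1,1,1 for degrees 0…4.
(1 + x^3)^4 has coefficients 1,0,0,4,0,0,6,0,0,4,0,0,1 for degrees 0…12.
[x^12] = 1·1 + 1·0 + 1·0 + 1·4 + 1·0 = 5.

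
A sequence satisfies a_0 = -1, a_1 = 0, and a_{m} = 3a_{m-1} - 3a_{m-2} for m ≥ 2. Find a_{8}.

The ordinary generating function has denominator 1 - 3t + 3t^2.
Iterating the recurrence: a_0,…,a_{8} = -1, 0, 3, 9, 18, 27, 27, 0, -81.

-81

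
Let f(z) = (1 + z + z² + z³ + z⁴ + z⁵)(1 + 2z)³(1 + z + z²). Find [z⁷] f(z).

73

(1 + z + z² + z³ + z⁴ + z⁵) has coefficients 1,1,1,1,1,1 for degrees 0…5.
(1 + 2z)³ has coefficients 1,6,12,8,0,0,0,0 for degrees 0…7.
Finally multiplying by (1 + z + z²), the product of all factors after the first has coefficients 1,7,19,26,20,8,0,0 for degrees 0…7.
[z⁷] = 1·0 + 1·0 + 1·8 + 1·20 + 1·26 + 1·19 = 73.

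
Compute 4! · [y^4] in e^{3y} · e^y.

The EGF product rule gives c_4 = Σ_{k_1+k_2=4} C(4; k_1,k_2) · ∏ g_i(k_i), where e^{3y} gives (3)^k; e^y gives (1)^k.
g_1(k) for k = 0…4: 1, 3, 9, 27, 81.
g_2(k) for k = 0…4: 1, 1, 1, 1, 1.
c_4 = Σ_k C(4,k)·g_1(k)·g_2(4−k) = 1·1·1 + 4·3·1 + 6·9·1 + 4·27·1 + 1·81·1 = 1 + 12 + 54 + 108 + 81 = 256.

256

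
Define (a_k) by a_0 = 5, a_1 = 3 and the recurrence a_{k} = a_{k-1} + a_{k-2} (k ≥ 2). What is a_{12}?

877

The ordinary generating function has denominator 1 - y - y^2.
Iterating the recurrence: a_0,…,a_{12} = 5, 3, 8, 11, 19, 30, 49, 79, 128, 207, 335, 542, 877.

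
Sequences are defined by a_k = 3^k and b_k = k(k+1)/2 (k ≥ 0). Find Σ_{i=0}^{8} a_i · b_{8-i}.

7356

Write out a_i and b_{8-i} for i = 0,…,8 and sum the products.
Σ = 1·36 + 3·28 + 9·21 + 27·15 + 81·10 + 243·6 + 729·3 + 2187·1 + 6561·0 = 7356.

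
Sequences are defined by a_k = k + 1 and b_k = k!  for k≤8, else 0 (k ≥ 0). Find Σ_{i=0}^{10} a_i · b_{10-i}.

This is [x^10] in the product of the two ordinary generating functions.
Σ = 1·0 + 2·0 + 3·40320 + 4·5040 + 5·720 + 6·120 + 7·24 + 8·6 + 9·2 + 10·1 + 11·1 = 145695.

145695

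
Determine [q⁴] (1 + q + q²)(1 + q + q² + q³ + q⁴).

(1 + q + q²) has coefficients 1,1,1 for degrees 0…2.
(1 + q + q² + q³ + q⁴) has coefficients 1,1,1,1,1 for degrees 0…4.
[q⁴] = 1·1 + 1·1 + 1·1 = 3.

3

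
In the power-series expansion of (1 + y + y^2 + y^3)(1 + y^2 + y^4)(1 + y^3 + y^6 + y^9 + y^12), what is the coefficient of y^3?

3

(1 + y + y^2 + y^3) has coefficients 1,1,1,1 for degrees 0…3.
(1 + y^2 + y^4) has coefficients 1,0,1,0 for degrees 0…3.
Finally multiplying by (1 + y^3 + y^6 + y^9 + y^12), the product of all factors after the first has coefficients 1,0,1,1 for degrees 0…3.
[y^3] = 1·1 + 1·1 + 1·0 + 1·1 = 3.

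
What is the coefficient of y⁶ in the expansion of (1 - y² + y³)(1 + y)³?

1

(1 - y² + y³) has coefficients 1,0,-1,1 for degrees 0…3.
(1 + y)³ has coefficients 1,3,3,1,0,0,0 for degrees 0…6.
[y⁶] = 1·0 − 1·0 + 1·1 = 1.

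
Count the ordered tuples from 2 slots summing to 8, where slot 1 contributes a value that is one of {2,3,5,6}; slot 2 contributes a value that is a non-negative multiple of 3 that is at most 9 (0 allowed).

2

The generating function for the choices is (x^2 + x^3 + x^5 + x^6)·(1 + x^3 + x^6 + x^9); the count is [x^8].
(x^2 + x^3 + x^5 + x^6) has coefficients 0,0,1,1,0,1,1 for degrees 0…6.
(1 + x^3 + x^6 + x^9) has coefficients 1,0,0,1,0,0,1,0,0 for degrees 0…8.
[x^8] = 1·1 + 1·0 + 1·1 + 1·0 = 2.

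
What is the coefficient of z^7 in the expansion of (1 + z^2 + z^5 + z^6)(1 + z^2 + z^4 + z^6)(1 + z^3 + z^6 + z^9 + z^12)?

(1 + z^2 + z^5 + z^6) has coefficients 1,0,1,0,0,1,1 for degrees 0…6.
(1 + z^2 + z^4 + z^6) has coefficients 1,0,1,0,1,0,1,0 for degrees 0…7.
Finally multiplying by (1 + z^3 + z^6 + z^9 + z^12), the product of all factors after the first has coefficients 1,0,1,1,1,1,2,1 for degrees 0…7.
[z^7] = 1·1 + 1·1 + 1·1 + 1·0 = 3.

3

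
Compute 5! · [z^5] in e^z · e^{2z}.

The EGF product rule gives c_5 = Σ_{k_1+k_2=5} C(5; k_1,k_2) · ∏ g_i(k_i), where e^z gives (1)^k; e^{2z} gives (2)^k.
g_1(k) for k = 0…5: 1, 1, 1, 1, 1, 1.
g_2(k) for k = 0…5: 1, 2, 4, 8, 16, 32.
c_5 = Σ_k C(5,k)·g_1(k)·g_2(5−k) = 1·1·32 + 5·1·16 + 10·1·8 + 10·1·4 + 5·1·2 + 1·1·1 = 32 + 80 + 80 + 40 + 10 + 1 = 243.

243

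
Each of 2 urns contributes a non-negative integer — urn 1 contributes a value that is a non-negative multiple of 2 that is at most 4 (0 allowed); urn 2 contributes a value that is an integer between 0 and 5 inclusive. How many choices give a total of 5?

The generating function for the choices is (1 + t^2 + t^4)·(1 + t + t^2 + t^3 + t^4 + t^5); the count is [t^5].
(1 + t^2 + t^4) has coefficients 1,0,1,0,1 for degrees 0…4.
(1 + t + t^2 + t^3 + t^4 + t^5) has coefficients 1,1,1,1,1,1 for degrees 0…5.
[t^5] = 1·1 + 1·1 + 1·1 = 3.

3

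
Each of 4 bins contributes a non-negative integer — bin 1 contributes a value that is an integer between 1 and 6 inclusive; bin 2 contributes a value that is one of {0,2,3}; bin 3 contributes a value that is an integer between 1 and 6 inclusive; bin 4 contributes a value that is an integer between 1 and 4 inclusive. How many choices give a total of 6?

The generating function for the choices is (q + q^2 + q^3 + q^4 + q^5 + q^6)·(1 + q^2 + q^3)·(q + q^2 + q^3 + q^4 + q^5 + q^6)·(q + q^2 + q^3 + q^4); the count is [q^6].
(q + q^2 + q^3 + q^4 + q^5 + q^6) has coefficients 0,1,1,1,1,1,1 for degrees 0…6.
(1 + q^2 + q^3) has coefficients 1,0,1,1,0,0,0 for degrees 0…6.
Multiplying by (q + q^2 + q^3 + q^4 + q^5 + q^6) gives running coefficients 0,1,1,2,3,3,3 for degrees 0…6.
Finally multiplying by (q + q^2 + q^3 + q^4), the product of all factors after the first has coefficients 0,0,1,2,4,7,9 for degrees 0…6.
[q^6] = 1·7 + 1·4 + 1·2 + 1·1 + 1·0 + 1·0 = 14.

14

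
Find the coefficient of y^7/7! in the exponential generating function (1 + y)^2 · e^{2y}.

2368

The EGF product rule gives c_7 = Σ_{k_1+k_2=7} C(7; k_1,k_2) · ∏ g_i(k_i), where (1+y)^2 gives the falling factorial (2)_k; e^{2y} gives (2)^k.
g_1(k) for k = 0…7: 1, 2, 2, 0, 0, 0, 0, 0.
g_2(k) for k = 0…7: 1, 2, 4, 8, 16, 32, 64, 128.
c_7 = Σ_k C(7,k)·g_1(k)·g_2(7−k) = 1·1·128 + 7·2·64 + 21·2·32 = 128 + 896 + 1344 = 2368.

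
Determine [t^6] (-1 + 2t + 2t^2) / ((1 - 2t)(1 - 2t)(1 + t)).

The denominator gives the recurrence a_n = 3a_(n−1) − 4a_(n−3) for n ≥ 3; the numerator fixes a_0 = -1, a_1 = -1, a_2 = -1.
Iterating: -1, -1, -1, 1, 7, 25, 71, so a_6 = 71.

71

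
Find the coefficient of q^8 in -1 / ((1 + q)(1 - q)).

Partial fractions give a closed form: a_n = (-1/2)·(-1)^n + (-1/2)·1^n.
At n = 8: a_8 = -1.

-1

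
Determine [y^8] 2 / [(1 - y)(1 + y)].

2

Partial fractions give a closed form: a_n = (1)·1^n + (1)·(-1)^n.
At n = 8: a_8 = 2.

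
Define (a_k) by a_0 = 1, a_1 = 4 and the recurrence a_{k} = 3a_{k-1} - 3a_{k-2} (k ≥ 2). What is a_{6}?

The ordinary generating function has denominator 1 - 3q + 3q^2.
Iterating the recurrence: a_0,…,a_{6} = 1, 4, 9, 15, 18, 9, -27.

-27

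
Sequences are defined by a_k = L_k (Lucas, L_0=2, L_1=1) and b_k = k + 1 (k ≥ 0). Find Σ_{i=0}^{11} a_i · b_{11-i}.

Write out a_i and b_{11-i} for i = 0,…,11 and sum the products.
Σ = 2·12 + 1·11 + 3·10 + 4·9 + 7·8 + 11·7 + 18·6 + 29·5 + 47·4 + 76·3 + 123·2 + 199·1 = 1348.

1348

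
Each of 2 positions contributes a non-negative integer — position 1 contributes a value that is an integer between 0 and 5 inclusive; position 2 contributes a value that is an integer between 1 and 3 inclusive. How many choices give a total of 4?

The generating function for the choices is (1 + y + y² + y³ + y⁴ + y⁵)·(y + y² + y³); the count is [y⁴].
(1 + y + y² + y³ + y⁴ + y⁵) has coefficients 1,1,1,1,1 for degrees 0…4.
(y + y² + y³) has coefficients 0,1,1,1,0 for degrees 0…4.
[y⁴] = 1·0 + 1·1 + 1·1 + 1·1 + 1·0 = 3.

3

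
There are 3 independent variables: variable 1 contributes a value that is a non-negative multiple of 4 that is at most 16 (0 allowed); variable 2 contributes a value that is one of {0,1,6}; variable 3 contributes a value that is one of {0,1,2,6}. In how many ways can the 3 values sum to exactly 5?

2

The generating function for the choices is (1 + x⁴ + x⁸ + x¹² + x¹⁶)·(1 + x + x⁶)·(1 + x + x² + x⁶); the count is [x⁵].
(1 + x⁴ + x⁸ + x¹² + x¹⁶) has coefficients 1,0,0,0,1,0 for degrees 0…5.
(1 + x + x⁶) has coefficients 1,1,0,0,0,0 for degrees 0…5.
Finally multiplying by (1 + x + x² + x⁶), the product of all factors after the first has coefficients 1,2,2,1,0,0 for degrees 0…5.
[x⁵] = 1·0 + 1·2 = 2.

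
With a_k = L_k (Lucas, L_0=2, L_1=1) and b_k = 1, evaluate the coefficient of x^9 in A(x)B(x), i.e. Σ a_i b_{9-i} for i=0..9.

Write out a_i and b_{9-i} for i = 0,…,9 and sum the products.
Σ = 2·1 + 1·1 + 3·1 + 4·1 + 7·1 + 11·1 + 18·1 + 29·1 + 47·1 + 76·1 = 198.

198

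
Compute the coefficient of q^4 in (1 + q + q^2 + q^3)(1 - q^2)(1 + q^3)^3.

2

(1 + q + q^2 + q^3) has coefficients 1,1,1,1 for degrees 0…3.
(1 - q^2) has coefficients 1,0,-1,0,0 for degrees 0…4.
Finally multiplying by (1 + q^3)^3, the product of all factors after the first has coefficients 1,0,-1,3,0 for degrees 0…4.
[q^4] = 1·0 + 1·3 + 1·(-1) + 1·0 = 2.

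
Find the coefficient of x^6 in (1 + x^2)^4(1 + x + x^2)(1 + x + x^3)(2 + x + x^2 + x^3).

86

(1 + x^2)^4 has coefficients 1,0,4,0,6,0,4 for degrees 0…6.
(1 + x + x^2) has coefficients 1,1,1,0,0,0,0 for degrees 0…6.
Multiplying by (1 + x + x^3) gives running coefficients 1,2,2,2,1,1,0 for degrees 0…6.
Finally multiplying by (2 + x + x^2 + x^3), the product of all factors after the first has coefficients 2,5,7,9,8,7,4 for degrees 0…6.
[x^6] = 1·4 + 4·8 + 6·7 + 4·2 = 86.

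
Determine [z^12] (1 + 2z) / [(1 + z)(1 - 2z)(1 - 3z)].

1981981

The denominator gives the recurrence a_n = 4a_(n−1) − a_(n−2) − 6a_(n−3) for n ≥ 3; the numerator fixes a_0 = 1, a_1 = 6, a_2 = 23.
Iterating: 1, 6, 23, 80, 261, 826, 2563, 7860, 23921, 72446, 218703, 658840, 1981981, so a_12 = 1981981.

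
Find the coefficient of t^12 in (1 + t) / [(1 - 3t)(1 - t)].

1062881

The denominator gives the recurrence a_n = 4a_(n−1) − 3a_(n−2) for n ≥ 2; the numerator fixes a_0 = 1, a_1 = 5.
Iterating: 1, 5, 17, 53, 161, 485, 1457, 4373, 13121, 39365, 118097, 354293, 1062881, so a_12 = 1062881.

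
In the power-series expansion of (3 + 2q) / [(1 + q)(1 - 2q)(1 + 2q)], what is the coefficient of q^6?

Partial fractions give a closed form: a_n = (-1/3)·(-1)^n + (4/3)·2^n + (2)·(-2)^n.
At n = 6: a_6 = 213.

213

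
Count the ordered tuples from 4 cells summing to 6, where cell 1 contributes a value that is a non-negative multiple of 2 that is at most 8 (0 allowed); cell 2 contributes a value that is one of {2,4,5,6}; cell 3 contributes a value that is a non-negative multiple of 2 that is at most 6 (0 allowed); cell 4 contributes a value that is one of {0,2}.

The generating function for the choices is (1 + y² + y⁴ + y⁶ + y⁸)·(y² + y⁴ + y⁵ + y⁶)·(1 + y² + y⁴ + y⁶)·(1 + y²); the count is [y⁶].
(1 + y² + y⁴ + y⁶ + y⁸) has coefficients 1,0,1,0,1,0,1 for degrees 0…6.
(y² + y⁴ + y⁵ + y⁶) has coefficients 0,0,1,0,1,1,1 for degrees 0…6.
Multiplying by (1 + y² + y⁴ + y⁶) gives running coefficients 0,0,1,0,2,1,3 for degrees 0…6.
Finally multiplying by (1 + y²), the product of all factors after the first has coefficients 0,0,1,0,3,1,5 for degrees 0…6.
[y⁶] = 1·5 + 1·3 + 1·1 + 1·0 = 9.

9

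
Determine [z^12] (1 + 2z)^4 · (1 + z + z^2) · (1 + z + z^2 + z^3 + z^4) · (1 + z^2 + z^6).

(1 + 2z)^4 has coefficients 1,8,24,32,16 for degrees 0…4.
(1 + z + z^2) has coefficients 1,1,1,0,0,0,0,0,0,0,0,0,0 for degrees 0…12.
Multiplying by (1 + z + z^2 + z^3 + z^4) gives running coefficients 1,2,3,3,3,2,1,0,0,0,0,0,0 for degrees 0…12.
Finally multiplying by (1 + z^2 + z^6), the product of all factors after the first has coefficients 1,2,4,5,6,5,5,4,4,3,3,2,1 for degrees 0…12.
[z^12] = 1·1 + 8·2 + 24·3 + 32·3 + 16·4 = 249.

249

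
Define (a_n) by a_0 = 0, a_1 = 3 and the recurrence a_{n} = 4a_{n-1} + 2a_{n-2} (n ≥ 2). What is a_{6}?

4752

The ordinary generating function has denominator 1 - 4t - 2t^2.
Iterating the recurrence: a_0,…,a_{6} = 0, 3, 12, 54, 240, 1068, 4752.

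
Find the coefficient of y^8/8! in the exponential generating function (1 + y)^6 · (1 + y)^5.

6652800

The EGF product rule gives c_8 = Σ_{k_1+k_2=8} C(8; k_1,k_2) · ∏ g_i(k_i), where (1+y)^6 gives the falling factorial (6)_k; (1+y)^5 gives the falling factorial (5)_k.
g_1(k) for k = 0…8: 1, 6, 30, 120, 360, 720, 720, 0, 0.
g_2(k) for k = 0…8: 1, 5, 20, 60, 120, 120, 0, 0, 0.
c_8 = Σ_k C(8,k)·g_1(k)·g_2(8−k) = 56·120·120 + 70·360·120 + 56·720·60 + 28·720·20 = 806400 + 3024000 + 2419200 + 403200 = 6652800.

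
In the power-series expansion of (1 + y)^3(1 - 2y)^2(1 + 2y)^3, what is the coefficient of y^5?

(1 + y)^3 has coefficients 1,3,3,1 for degrees 0…3.
(1 - 2y)^2 has coefficients 1,-4,4,0,0,0 for degrees 0…5.
Finally multiplying by (1 + 2y)^3, the product of all factors after the first has coefficients 1,2,-8,-16,16,32 for degrees 0…5.
[y^5] = 1·32 + 3·16 + 3·(-16) + 1·(-8) = 24.

24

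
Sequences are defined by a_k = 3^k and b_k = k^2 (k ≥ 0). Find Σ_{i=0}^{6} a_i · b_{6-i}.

1065

This is [x^6] in the product of the two ordinary generating functions.
Σ = 1·36 + 3·25 + 9·16 + 27·9 + 81·4 + 243·1 + 729·0 = 1065.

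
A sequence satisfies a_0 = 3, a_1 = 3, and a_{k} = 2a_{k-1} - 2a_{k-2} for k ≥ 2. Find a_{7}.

The ordinary generating function has denominator 1 - 2y + 2y^2.
Iterating the recurrence: a_0,…,a_{7} = 3, 3, 0, -6, -12, -12, 0, 24.

24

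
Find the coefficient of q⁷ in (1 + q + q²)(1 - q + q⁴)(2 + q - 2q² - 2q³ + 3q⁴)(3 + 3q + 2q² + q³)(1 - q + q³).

(1 + q + q²) has coefficients 1,1,1 for degrees 0…2.
(1 - q + q⁴) has coefficients 1,-1,0,0,1,0,0,0 for degrees 0…7.
Multiplying by (2 + q - 2q² - 2q³ + 3q⁴) gives running coefficients 2,-1,-3,0,7,-2,-2,-2 for degrees 0…7.
Multiplying by (3 + 3q + 2q² + q³) gives running coefficients 6,3,-8,-9,14,12,2,-9 for degrees 0…7.
Finally multiplying by (1 - q + q³), the product of all factors after the first has coefficients 6,-3,-11,5,26,-10,-19,3 for degrees 0…7.
[q⁷] = 1·3 + 1·(-19) + 1·(-10) = -26.

-26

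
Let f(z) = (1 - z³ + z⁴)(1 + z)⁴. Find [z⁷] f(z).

(1 - z³ + z⁴) has coefficients 1,0,0,-1,1 for degrees 0…4.
(1 + z)⁴ has coefficients 1,4,6,4,1,0,0,0 for degrees 0…7.
[z⁷] = 1·0 − 1·1 + 1·4 = 3.

3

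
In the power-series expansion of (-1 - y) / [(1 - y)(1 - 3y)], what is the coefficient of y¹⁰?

The denominator gives the recurrence a_n = 4a_(n−1) − 3a_(n−2) for n ≥ 2; the numerator fixes a_0 = -1, a_1 = -5.
Iterating: -1, -5, -17, -53, -161, -485, -1457, -4373, -13121, -39365, -118097, so a_10 = -118097.

-118097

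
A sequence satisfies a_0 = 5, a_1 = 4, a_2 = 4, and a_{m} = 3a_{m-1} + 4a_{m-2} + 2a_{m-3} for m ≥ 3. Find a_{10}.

The ordinary generating function has denominator 1 - 3x - 4x^2 - 2x^3.
Iterating the recurrence: a_0,…,a_{10} = 5, 4, 4, 38, 138, 574, 2350, 9622, 39414, 161430, 661190.

661190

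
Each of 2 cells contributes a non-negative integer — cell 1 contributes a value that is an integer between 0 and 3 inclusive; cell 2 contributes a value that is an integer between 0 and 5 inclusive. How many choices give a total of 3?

The generating function for the choices is (1 + x + x² + x³)·(1 + x + x² + x³ + x⁴ + x⁵); the count is [x³].
(1 + x + x² + x³) has coefficients 1,1,1,1 for degrees 0…3.
(1 + x + x² + x³ + x⁴ + x⁵) has coefficients 1,1,1,1 for degrees 0…3.
[x³] = 1·1 + 1·1 + 1·1 + 1·1 = 4.

4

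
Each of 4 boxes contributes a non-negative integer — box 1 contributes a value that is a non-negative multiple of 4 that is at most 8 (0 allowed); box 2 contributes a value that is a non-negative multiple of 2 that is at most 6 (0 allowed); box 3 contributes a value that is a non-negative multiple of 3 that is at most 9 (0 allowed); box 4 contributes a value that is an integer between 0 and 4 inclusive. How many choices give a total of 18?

The generating function for the choices is (1 + t⁴ + t⁸)·(1 + t² + t⁴ + t⁶)·(1 + t³ + t⁶ + t⁹)·(1 + t + t² + t³ + t⁴); the count is [t¹⁸].
(1 + t⁴ + t⁸) has coefficients 1,0,0,0,1,0,0,0,1 for degrees 0…8.
(1 + t² + t⁴ + t⁶) has coefficients 1,0,1,0,1,0,1,0,0,0,0,0,0,0,0,0,0,0,0 for degrees 0…18.
Multiplying by (1 + t³ + t⁶ + t⁹) gives running coefficients 1,0,1,1,1,1,2,1,1,2,1,1,1,1,0,1,0,0,0 for degrees 0…18.
Finally multiplying by (1 + t + t² + t³ + t⁴), the product of all factors after the first has coefficients 1,1,2,3,4,4,6,6,6,7,7,6,6,6,4,4,3,2,1 for degrees 0…18.
[t¹⁸] = 1·1 + 1·4 + 1·7 = 12.

12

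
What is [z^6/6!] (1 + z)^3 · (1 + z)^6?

The EGF product rule gives c_6 = Σ_{k_1+k_2=6} C(6; k_1,k_2) · ∏ g_i(k_i), where (1+z)^3 gives the falling factorial (3)_k; (1+z)^6 gives the falling factorial (6)_k.
g_1(k) for k = 0…6: 1, 3, 6, 6, 0, 0, 0.
g_2(k) for k = 0…6: 1, 6, 30, 120, 360, 720, 720.
c_6 = Σ_k C(6,k)·g_1(k)·g_2(6−k) = 1·1·720 + 6·3·720 + 15·6·360 + 20·6·120 = 720 + 12960 + 32400 + 14400 = 60480.

60480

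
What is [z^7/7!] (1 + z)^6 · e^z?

37633

The EGF product rule gives c_7 = Σ_{k_1+k_2=7} C(7; k_1,k_2) · ∏ g_i(k_i), where (1+z)^6 gives the falling factorial (6)_k; e^z gives (1)^k.
g_1(k) for k = 0…7: 1, 6, 30, 120, 360, 720, 720, 0.
g_2(k) for k = 0…7: 1, 1, 1, 1, 1, 1, 1, 1.
c_7 = Σ_k C(7,k)·g_1(k)·g_2(7−k) = 1·1·1 + 7·6·1 + 21·30·1 + 35·120·1 + 35·360·1 + 21·720·1 + 7·720·1 = 1 + 42 + 630 + 4200 + 12600 + 15120 + 5040 = 37633.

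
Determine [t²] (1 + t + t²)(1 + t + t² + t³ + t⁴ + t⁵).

3

(1 + t + t²) has coefficients 1,1,1 for degrees 0…2.
(1 + t + t² + t³ + t⁴ + t⁵) has coefficients 1,1,1 for degrees 0…2.
[t²] = 1·1 + 1·1 + 1·1 = 3.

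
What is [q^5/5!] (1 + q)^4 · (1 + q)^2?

720

The EGF product rule gives c_5 = Σ_{k_1+k_2=5} C(5; k_1,k_2) · ∏ g_i(k_i), where (1+q)^4 gives the falling factorial (4)_k; (1+q)^2 gives the falling factorial (2)_k.
g_1(k) for k = 0…5: 1, 4, 12, 24, 24, 0.
g_2(k) for k = 0…5: 1, 2, 2, 0, 0, 0.
c_5 = Σ_k C(5,k)·g_1(k)·g_2(5−k) = 10·24·2 + 5·24·2 = 480 + 240 = 720.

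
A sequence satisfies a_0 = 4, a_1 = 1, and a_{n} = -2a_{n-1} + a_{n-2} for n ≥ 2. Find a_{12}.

9104

The ordinary generating function has denominator 1 + 2t - t^2.
Iterating the recurrence: a_0,…,a_{12} = 4, 1, 2, -3, 8, -19, 46, -111, 268, -647, 1562, -3771, 9104.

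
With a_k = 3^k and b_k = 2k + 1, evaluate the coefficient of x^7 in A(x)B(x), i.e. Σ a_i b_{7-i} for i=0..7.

The convolution is the x^7 coefficient of A(x)B(x).
Σ = 1·15 + 3·13 + 9·11 + 27·9 + 81·7 + 243·5 + 729·3 + 2187·1 = 6552.

6552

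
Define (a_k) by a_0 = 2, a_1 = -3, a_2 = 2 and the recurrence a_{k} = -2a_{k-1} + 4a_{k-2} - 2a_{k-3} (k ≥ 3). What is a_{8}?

7256

The ordinary generating function has denominator 1 + 2x - 4x^2 + 2x^3.
Iterating the recurrence: a_0,…,a_{8} = 2, -3, 2, -20, 54, -192, 640, -2156, 7256.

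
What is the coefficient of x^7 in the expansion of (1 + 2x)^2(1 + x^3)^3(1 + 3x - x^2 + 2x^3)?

33

(1 + 2x)^2 has coefficients 1,4,4 for degrees 0…2.
(1 + x^3)^3 has coefficients 1,0,0,3,0,0,3,0 for degrees 0…7.
Finally multiplying by (1 + 3x - x^2 + 2x^3), the product of all factors after the first has coefficients 1,3,-1,5,9,-3,9,9 for degrees 0…7.
[x^7] = 1·9 + 4·9 + 4·(-3) = 33.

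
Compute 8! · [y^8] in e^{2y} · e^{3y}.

The EGF product rule gives c_8 = Σ_{k_1+k_2=8} C(8; k_1,k_2) · ∏ g_i(k_i), where e^{2y} gives (2)^k; e^{3y} gives (3)^k.
g_1(k) for k = 0…8: 1, 2, 4, 8, 16, 32, 64, 128, 256.
g_2(k) for k = 0…8: 1, 3, 9, 27, 81, 243, 729, 2187, 6561.
c_8 = Σ_k C(8,k)·g_1(k)·g_2(8−k) = 1·1·6561 + 8·2·2187 + 28·4·729 + 56·8·243 + 70·16·81 + 56·32·27 + 28·64·9 + 8·128·3 + 1·256·1 = 6561 + 34992 + 81648 + 108864 + 90720 + 48384 + 16128 + 3072 + 256 = 390625.

390625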